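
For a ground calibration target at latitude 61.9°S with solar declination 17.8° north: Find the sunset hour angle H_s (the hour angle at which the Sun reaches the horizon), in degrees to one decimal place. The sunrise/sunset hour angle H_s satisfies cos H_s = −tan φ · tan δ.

cos H_s = −tan(-61.9°) · tan(17.8°) = 0.6013, so H_s = arccos(0.6013) = 53.04°.

53.0°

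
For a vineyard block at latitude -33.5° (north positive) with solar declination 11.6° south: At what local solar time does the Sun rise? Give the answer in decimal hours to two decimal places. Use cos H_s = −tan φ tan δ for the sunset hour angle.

−tan φ tan δ = −(-0.6619)(-0.2053) = -0.1359; H_s = arccos(-0.1359) = 97.81°.
Sunrise is at 12 − H_s/15 = 12 − 6.521 = 5.479 h local solar time.

5.48 h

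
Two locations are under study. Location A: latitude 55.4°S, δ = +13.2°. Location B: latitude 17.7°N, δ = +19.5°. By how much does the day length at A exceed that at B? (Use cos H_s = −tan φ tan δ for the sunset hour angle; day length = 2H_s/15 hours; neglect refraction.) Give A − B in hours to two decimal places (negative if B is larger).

A: H_s = arccos(−tan -55.4° · tan 13.2°) = 70.12°, so 2H_s/15 = 9.3493 h.
B: H_s = arccos(−tan 17.7° · tan 19.5°) = 96.49°, so 2H_s/15 = 12.8653 h.
A − B = 9.3493 − 12.8653 = -3.5160 h.

-3.52 h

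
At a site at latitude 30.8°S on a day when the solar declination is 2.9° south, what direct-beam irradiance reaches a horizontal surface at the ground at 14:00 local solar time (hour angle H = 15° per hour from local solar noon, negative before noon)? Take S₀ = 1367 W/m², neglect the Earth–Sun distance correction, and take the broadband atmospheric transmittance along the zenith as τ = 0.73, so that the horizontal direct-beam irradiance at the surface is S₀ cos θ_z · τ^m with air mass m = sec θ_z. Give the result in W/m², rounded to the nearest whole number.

698 W/m²

Hour angle H = 15° × (14 − 12) = 30.00°.
With φ = -30.8°, δ = -2.9°, H = 30.00°: sin φ sin δ = 0.0259, cos φ cos δ cos H = 0.7429, so cos θ_z = 0.7688.
Air mass m = 1/cos θ_z = 1/0.7688 = 1.301; τ^m = 0.73^1.301 = 0.6640.
Surface direct beam = 1367 × 0.7688 × 0.6640 = 697.83 W/m².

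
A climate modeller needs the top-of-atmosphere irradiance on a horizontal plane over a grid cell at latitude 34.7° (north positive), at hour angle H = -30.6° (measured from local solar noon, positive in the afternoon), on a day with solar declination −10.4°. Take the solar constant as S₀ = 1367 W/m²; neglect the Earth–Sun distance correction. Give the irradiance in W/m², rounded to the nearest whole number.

cos θ_z = sin φ sin δ + cos φ cos δ cos H = (0.5693)(-0.1805) + (0.8221)(0.9836)(0.8607) = 0.5932.
Top-of-atmosphere irradiance = S₀ cos θ_z = 1367 × 0.5932 = 810.90 W/m².

811 W/m²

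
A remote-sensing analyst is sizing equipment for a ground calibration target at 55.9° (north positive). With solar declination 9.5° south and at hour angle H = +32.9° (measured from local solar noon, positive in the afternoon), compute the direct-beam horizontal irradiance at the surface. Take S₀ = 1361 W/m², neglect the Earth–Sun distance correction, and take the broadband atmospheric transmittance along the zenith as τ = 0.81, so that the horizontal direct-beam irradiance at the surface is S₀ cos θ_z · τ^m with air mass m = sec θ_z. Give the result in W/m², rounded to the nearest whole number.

234 W/m²

With φ = 55.9°, δ = -9.5°, H = 32.90°: sin φ sin δ = -0.1367, cos φ cos δ cos H = 0.4643, so cos θ_z = 0.3276.
Air mass m = 1/cos θ_z = 1/0.3276 = 3.053; τ^m = 0.81^3.053 = 0.5255.
Surface direct beam = 1361 × 0.3276 × 0.5255 = 234.30 W/m².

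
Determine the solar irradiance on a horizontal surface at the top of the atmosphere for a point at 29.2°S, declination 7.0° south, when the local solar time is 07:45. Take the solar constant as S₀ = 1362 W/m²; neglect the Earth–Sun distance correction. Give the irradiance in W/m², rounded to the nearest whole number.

Hour angle H = 15° × (7.75 − 12) = -63.75°.
cos θ_z = sin(-29.2°) sin(-7.0°) + cos(-29.2°) cos(-7.0°) cos(-63.75°) = 0.0595 + 0.3832 = 0.4427.
Top-of-atmosphere irradiance = S₀ cos θ_z = 1362 × 0.4427 = 602.96 W/m².

603 W/m²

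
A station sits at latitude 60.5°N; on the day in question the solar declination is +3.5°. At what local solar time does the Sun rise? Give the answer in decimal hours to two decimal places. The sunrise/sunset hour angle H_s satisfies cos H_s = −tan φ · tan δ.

−tan φ tan δ = −(1.7675)(0.0612) = -0.1082; H_s = arccos(-0.1082) = 96.21°.
Sunrise is at 12 − H_s/15 = 12 − 6.414 = 5.586 h local solar time.

5.59 h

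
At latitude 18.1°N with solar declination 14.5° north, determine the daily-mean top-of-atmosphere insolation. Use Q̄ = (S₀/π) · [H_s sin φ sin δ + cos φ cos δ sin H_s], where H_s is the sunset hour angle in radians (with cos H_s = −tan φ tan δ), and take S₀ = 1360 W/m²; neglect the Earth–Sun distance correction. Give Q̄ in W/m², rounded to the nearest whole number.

453 W/m²

The sunset hour angle satisfies cos H_s = −tan φ tan δ = -0.0845, giving H_s = 94.85°. In radians, H_s = 1.6554.
H_s sin φ sin δ = 1.6554 × 0.3107 × 0.2504 = 0.1288.
cos φ cos δ sin H_s = 0.9505 × 0.9681 × 0.9964 = 0.9169.
Q̄ = (1360/π) × (0.1288 + 0.9169) = 432.90 × 1.0457 = 452.68 W/m².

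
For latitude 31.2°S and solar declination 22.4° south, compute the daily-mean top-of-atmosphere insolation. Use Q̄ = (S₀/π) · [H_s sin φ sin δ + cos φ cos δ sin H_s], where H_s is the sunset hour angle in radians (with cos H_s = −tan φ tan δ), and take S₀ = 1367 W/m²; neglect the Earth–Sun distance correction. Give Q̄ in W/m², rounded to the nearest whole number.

490 W/m²

−tan φ tan δ = −(-0.6056)(-0.4122) = -0.2496; H_s = arccos(-0.2496) = 104.45°. In radians, H_s = 1.8230.
H_s sin φ sin δ = 1.8230 × -0.5180 × -0.3811 = 0.3599.
cos φ cos δ sin H_s = 0.8554 × 0.9245 × 0.9684 = 0.7658.
Q̄ = (1367/π) × (0.3599 + 0.7658) = 435.13 × 1.1257 = 489.83 W/m².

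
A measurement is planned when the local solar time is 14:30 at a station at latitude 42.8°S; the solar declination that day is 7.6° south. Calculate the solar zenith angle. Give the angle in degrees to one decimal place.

48.2°

Hour angle H = 15° × (14.5 − 12) = 37.50°.
cos θ_z = sin φ sin δ + cos φ cos δ cos H = (-0.6794)(-0.1323) + (0.7337)(0.9912)(0.7934) = 0.6669.
θ_z = arccos(0.6669) = 48.17°.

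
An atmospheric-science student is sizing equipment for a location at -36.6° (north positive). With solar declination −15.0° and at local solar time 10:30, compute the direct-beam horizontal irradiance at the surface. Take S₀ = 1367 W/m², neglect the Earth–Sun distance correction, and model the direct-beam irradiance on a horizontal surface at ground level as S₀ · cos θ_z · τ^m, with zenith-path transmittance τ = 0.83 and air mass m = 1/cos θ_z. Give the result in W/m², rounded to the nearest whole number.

961 W/m²

Hour angle H = 15° × (10.5 − 12) = -22.50°.
With φ = -36.6°, δ = -15.0°, H = -22.50°: sin φ sin δ = 0.1543, cos φ cos δ cos H = 0.7164, so cos θ_z = 0.8707.
Air mass m = 1/cos θ_z = 1/0.8707 = 1.149; τ^m = 0.83^1.149 = 0.8073.
Surface direct beam = 1367 × 0.8707 × 0.8073 = 960.89 W/m².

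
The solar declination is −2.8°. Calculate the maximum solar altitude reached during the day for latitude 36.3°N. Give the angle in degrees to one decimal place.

At local solar noon the hour angle is zero, so the elevation is 90° − |φ − δ| = 90° − |36.3° − (-2.8°)| = 90° − 39.1° = 50.9°.

50.9°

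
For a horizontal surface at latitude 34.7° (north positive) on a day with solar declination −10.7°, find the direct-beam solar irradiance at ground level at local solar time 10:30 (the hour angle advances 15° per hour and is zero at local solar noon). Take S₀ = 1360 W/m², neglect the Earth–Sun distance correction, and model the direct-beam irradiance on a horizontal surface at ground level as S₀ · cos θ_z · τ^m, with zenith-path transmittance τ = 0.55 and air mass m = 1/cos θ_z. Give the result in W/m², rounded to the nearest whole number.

343 W/m²

Hour angle H = 15° × (10.5 − 12) = -22.50°.
cos θ_z = sin φ sin δ + cos φ cos δ cos H = (0.5693)(-0.1857) + (0.8221)(0.9826)(0.9239) = 0.6406.
Air mass m = 1/cos θ_z = 1/0.6406 = 1.561; τ^m = 0.55^1.561 = 0.3933.
Surface direct beam = 1360 × 0.6406 × 0.3933 = 342.65 W/m².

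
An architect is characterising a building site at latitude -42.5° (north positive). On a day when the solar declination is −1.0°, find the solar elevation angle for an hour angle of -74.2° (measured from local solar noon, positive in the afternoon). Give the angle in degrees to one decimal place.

cos θ_z = sin φ sin δ + cos φ cos δ cos H = (-0.6756)(-0.0175) + (0.7373)(0.9998)(0.2723) = 0.2125.
θ_z = arccos(0.2125) = 77.73°, so the elevation is 90° − 77.73° = 12.27°.

12.3°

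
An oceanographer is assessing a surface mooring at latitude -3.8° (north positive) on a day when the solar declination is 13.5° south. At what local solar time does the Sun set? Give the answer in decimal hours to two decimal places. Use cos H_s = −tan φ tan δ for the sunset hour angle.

−tan φ tan δ = −(-0.0664)(-0.2401) = -0.0159; H_s = arccos(-0.0159) = 90.91°.
Sunset is at 12 + H_s/15 = 12 + 6.061 = 18.061 h local solar time.

18.06 h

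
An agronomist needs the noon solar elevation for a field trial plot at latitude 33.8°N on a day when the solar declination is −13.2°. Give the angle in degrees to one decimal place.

43.0°

At local solar noon the hour angle is zero, so the elevation is 90° − |φ − δ| = 90° − |33.8° − (-13.2°)| = 90° − 47.0° = 43.0°.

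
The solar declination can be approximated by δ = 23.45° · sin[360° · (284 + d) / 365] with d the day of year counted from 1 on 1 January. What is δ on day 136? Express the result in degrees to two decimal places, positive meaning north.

+19.03°

360 × (284 + 136) / 365 = 414.247°; sin(414.247°) = 0.8115.
δ = 23.45 × 0.8115 = 19.030° ≈ +19.03°.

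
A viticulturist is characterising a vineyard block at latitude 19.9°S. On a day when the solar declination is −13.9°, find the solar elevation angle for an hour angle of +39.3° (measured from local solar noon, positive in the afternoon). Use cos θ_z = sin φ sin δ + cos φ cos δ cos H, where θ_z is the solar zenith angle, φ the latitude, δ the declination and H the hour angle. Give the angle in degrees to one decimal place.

cos θ_z = sin(-19.9°) sin(-13.9°) + cos(-19.9°) cos(-13.9°) cos(39.30°) = 0.0818 + 0.7063 = 0.7881.
θ_z = arccos(0.7881) = 37.99°, so the elevation is 90° − 37.99° = 52.01°.

52.0°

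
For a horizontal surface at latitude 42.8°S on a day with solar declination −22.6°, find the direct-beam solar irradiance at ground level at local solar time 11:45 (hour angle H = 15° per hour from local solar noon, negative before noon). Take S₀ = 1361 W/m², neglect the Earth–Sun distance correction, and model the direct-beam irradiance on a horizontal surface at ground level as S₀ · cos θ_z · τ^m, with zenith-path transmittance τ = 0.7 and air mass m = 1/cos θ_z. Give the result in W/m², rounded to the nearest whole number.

872 W/m²

Hour angle H = 15° × (11.75 − 12) = -3.75°.
cos θ_z = sin(-42.8°) sin(-22.6°) + cos(-42.8°) cos(-22.6°) cos(-3.75°) = 0.2611 + 0.6759 = 0.9370.
Air mass m = 1/cos θ_z = 1/0.9370 = 1.067; τ^m = 0.7^1.067 = 0.6835.
Surface direct beam = 1361 × 0.9370 × 0.6835 = 871.64 W/m².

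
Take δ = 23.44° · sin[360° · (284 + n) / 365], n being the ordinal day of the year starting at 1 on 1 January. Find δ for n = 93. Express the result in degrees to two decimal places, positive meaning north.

360 × (284 + 93) / 365 = 371.836°; sin(371.836°) = 0.2051.
δ = 23.44 × 0.2051 = 4.808° ≈ +4.81°.

+4.81°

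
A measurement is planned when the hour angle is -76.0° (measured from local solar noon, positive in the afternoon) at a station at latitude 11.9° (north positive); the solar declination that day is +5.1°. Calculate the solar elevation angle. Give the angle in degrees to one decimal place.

With φ = 11.9°, δ = 5.1°, H = -76.00°: sin φ sin δ = 0.0183, cos φ cos δ cos H = 0.2358, so cos θ_z = 0.2541.
θ_z = arccos(0.2541) = 75.28°, so the elevation is 90° − 75.28° = 14.72°.

14.7°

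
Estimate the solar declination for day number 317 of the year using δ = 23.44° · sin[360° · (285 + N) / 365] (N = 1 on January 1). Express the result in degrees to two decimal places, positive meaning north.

360 × (285 + 317) / 365 = 593.753°; sin(593.753°) = -0.8065.
δ = 23.44 × -0.8065 = -18.904° ≈ -18.90°.

-18.90°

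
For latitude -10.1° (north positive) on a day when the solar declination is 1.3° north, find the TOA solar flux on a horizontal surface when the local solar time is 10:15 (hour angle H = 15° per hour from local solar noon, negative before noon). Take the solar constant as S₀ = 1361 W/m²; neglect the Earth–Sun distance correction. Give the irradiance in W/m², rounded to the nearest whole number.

Hour angle H = 15° × (10.25 − 12) = -26.25°.
With φ = -10.1°, δ = 1.3°, H = -26.25°: sin φ sin δ = -0.0040, cos φ cos δ cos H = 0.8827, so cos θ_z = 0.8787.
Top-of-atmosphere irradiance = S₀ cos θ_z = 1361 × 0.8787 = 1195.91 W/m².

1196 W/m²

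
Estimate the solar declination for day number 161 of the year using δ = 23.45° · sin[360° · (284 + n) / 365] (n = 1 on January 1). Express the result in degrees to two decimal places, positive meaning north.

+23.01°

360 × (284 + 161) / 365 = 438.904°; sin(438.904°) = 0.9813.
δ = 23.45 × 0.9813 = 23.011° ≈ +23.01°.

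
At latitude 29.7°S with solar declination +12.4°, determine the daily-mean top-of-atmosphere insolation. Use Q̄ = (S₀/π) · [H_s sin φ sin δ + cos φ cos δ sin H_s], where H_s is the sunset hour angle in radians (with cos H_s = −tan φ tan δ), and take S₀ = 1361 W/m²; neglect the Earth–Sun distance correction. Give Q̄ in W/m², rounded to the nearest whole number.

cos H_s = −tan(-29.7°) · tan(12.4°) = 0.1254, so H_s = arccos(0.1254) = 82.80°. In radians, H_s = 1.4451.
H_s sin φ sin δ = 1.4451 × -0.4955 × 0.2147 = -0.1537.
cos φ cos δ sin H_s = 0.8686 × 0.9767 × 0.9921 = 0.8417.
Q̄ = (1361/π) × (-0.1537 + 0.8417) = 433.22 × 0.6880 = 298.06 W/m².

298 W/m²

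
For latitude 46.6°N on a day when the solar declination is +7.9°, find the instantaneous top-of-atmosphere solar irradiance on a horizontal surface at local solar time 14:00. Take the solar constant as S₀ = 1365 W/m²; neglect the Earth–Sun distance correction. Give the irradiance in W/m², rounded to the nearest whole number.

Hour angle H = 15° × (14 − 12) = 30.00°.
With φ = 46.6°, δ = 7.9°, H = 30.00°: sin φ sin δ = 0.0999, cos φ cos δ cos H = 0.5894, so cos θ_z = 0.6893.
Top-of-atmosphere irradiance = S₀ cos θ_z = 1365 × 0.6893 = 940.89 W/m².

941 W/m²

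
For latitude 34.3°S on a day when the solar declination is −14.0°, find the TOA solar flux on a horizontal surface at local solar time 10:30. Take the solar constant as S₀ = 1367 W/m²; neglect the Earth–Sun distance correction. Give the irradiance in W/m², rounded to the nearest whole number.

1199 W/m²

Hour angle H = 15° × (10.5 − 12) = -22.50°.
cos θ_z = sin φ sin δ + cos φ cos δ cos H = (-0.5635)(-0.2419) + (0.8261)(0.9703)(0.9239) = 0.8769.
Top-of-atmosphere irradiance = S₀ cos θ_z = 1367 × 0.8769 = 1198.72 W/m².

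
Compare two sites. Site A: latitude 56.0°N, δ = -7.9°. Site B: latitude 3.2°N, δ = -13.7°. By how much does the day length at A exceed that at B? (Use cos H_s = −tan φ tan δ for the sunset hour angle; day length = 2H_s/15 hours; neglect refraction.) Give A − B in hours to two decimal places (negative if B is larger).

A: H_s = arccos(−tan 56.0° · tan -7.9°) = 78.13°, so 2H_s/15 = 10.4173 h.
B: H_s = arccos(−tan 3.2° · tan -13.7°) = 89.22°, so 2H_s/15 = 11.8960 h.
A − B = 10.4173 − 11.8960 = -1.4787 h.

-1.48 h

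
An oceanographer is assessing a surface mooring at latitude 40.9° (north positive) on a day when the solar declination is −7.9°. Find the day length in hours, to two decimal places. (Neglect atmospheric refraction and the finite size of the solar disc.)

11.08 hours

The sunset hour angle satisfies cos H_s = −tan φ tan δ = 0.1202, giving H_s = 83.10°.
Day length = 2 H_s / 15° h⁻¹ = 166.20° / 15 = 11.080 h.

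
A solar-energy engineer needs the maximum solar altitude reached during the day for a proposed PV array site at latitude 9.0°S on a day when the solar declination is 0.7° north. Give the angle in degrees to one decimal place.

80.3°

At local solar noon the hour angle is zero, so the elevation is 90° − |φ − δ| = 90° − |-9.0° − (0.7°)| = 90° − 9.7° = 80.3°.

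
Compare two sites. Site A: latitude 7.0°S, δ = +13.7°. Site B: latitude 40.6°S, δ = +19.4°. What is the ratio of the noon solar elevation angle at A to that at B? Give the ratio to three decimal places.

A: 90° − |-7.0 − (13.7)| = 69.30°.
B: 90° − |-40.6 − (19.4)| = 30.00°.
Ratio A/B = 69.3000 / 30.0000 = 2.3100.

2.310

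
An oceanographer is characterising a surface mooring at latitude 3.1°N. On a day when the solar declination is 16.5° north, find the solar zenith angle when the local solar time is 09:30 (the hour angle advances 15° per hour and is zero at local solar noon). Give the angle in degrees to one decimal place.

Hour angle H = 15° × (9.5 − 12) = -37.50°.
With φ = 3.1°, δ = 16.5°, H = -37.50°: sin φ sin δ = 0.0154, cos φ cos δ cos H = 0.7596, so cos θ_z = 0.7750.
θ_z = arccos(0.7750) = 39.19°.

39.2°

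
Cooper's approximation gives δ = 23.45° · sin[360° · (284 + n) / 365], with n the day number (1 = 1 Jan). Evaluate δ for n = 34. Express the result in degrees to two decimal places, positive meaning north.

-16.97°

360 × (284 + 34) / 365 = 313.644°; sin(313.644°) = -0.7236.
δ = 23.45 × -0.7236 = -16.968° ≈ -16.97°.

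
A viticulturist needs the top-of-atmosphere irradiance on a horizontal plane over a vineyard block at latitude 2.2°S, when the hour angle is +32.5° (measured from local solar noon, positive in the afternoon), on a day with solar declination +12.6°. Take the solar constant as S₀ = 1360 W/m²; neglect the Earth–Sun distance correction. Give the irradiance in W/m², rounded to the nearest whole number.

cos θ_z = sin(-2.2°) sin(12.6°) + cos(-2.2°) cos(12.6°) cos(32.50°) = -0.0084 + 0.8225 = 0.8141.
Top-of-atmosphere irradiance = S₀ cos θ_z = 1360 × 0.8141 = 1107.18 W/m².

1107 W/m²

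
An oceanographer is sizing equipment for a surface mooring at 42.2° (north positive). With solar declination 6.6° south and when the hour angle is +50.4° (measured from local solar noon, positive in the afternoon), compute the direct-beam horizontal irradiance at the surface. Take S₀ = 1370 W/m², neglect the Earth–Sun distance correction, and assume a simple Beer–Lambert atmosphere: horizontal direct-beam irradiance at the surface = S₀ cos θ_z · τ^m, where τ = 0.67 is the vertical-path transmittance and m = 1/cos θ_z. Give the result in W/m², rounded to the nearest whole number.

cos θ_z = sin φ sin δ + cos φ cos δ cos H = (0.6717)(-0.1149) + (0.7408)(0.9934)(0.6374) = 0.3919.
Air mass m = 1/cos θ_z = 1/0.3919 = 2.552; τ^m = 0.67^2.552 = 0.3599.
Surface direct beam = 1370 × 0.3919 × 0.3599 = 193.23 W/m².

193 W/m²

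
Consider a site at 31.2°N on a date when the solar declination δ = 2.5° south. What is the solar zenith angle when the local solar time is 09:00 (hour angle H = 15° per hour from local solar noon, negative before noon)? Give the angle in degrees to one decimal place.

54.4°

Hour angle H = 15° × (9 − 12) = -45.00°.
cos θ_z = sin φ sin δ + cos φ cos δ cos H = (0.5180)(-0.0436) + (0.8554)(0.9990)(0.7071) = 0.5817.
θ_z = arccos(0.5817) = 54.43°.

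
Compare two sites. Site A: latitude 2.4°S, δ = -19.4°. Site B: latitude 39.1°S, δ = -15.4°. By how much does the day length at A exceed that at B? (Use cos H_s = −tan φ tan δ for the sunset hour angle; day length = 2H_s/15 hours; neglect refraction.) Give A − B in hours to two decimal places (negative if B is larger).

A: H_s = arccos(−tan -2.4° · tan -19.4°) = 90.85°, so 2H_s/15 = 12.1133 h.
B: H_s = arccos(−tan -39.1° · tan -15.4°) = 102.94°, so 2H_s/15 = 13.7253 h.
A − B = 12.1133 − 13.7253 = -1.6120 h.

-1.61 h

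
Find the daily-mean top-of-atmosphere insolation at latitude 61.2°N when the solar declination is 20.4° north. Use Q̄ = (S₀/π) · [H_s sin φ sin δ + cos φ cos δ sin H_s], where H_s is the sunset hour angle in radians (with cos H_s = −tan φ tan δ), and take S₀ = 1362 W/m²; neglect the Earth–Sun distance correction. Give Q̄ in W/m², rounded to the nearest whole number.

451 W/m²

cos H_s = −tan(61.2°) · tan(20.4°) = -0.6765, so H_s = arccos(-0.6765) = 132.57°. In radians, H_s = 2.3138.
H_s sin φ sin δ = 2.3138 × 0.8763 × 0.3486 = 0.7068.
cos φ cos δ sin H_s = 0.4818 × 0.9373 × 0.7364 = 0.3326.
Q̄ = (1362/π) × (0.7068 + 0.3326) = 433.54 × 1.0394 = 450.62 W/m².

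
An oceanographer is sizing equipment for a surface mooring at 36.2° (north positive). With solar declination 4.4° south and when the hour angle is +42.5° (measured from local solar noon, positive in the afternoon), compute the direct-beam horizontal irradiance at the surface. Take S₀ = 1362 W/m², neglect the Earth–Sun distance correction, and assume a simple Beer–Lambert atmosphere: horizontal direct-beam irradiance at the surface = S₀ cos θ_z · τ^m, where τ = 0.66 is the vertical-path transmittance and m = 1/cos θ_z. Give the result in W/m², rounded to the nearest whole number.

With φ = 36.2°, δ = -4.4°, H = 42.50°: sin φ sin δ = -0.0453, cos φ cos δ cos H = 0.5932, so cos θ_z = 0.5479.
Air mass m = 1/cos θ_z = 1/0.5479 = 1.825; τ^m = 0.66^1.825 = 0.4685.
Surface direct beam = 1362 × 0.5479 × 0.4685 = 349.61 W/m².

350 W/m²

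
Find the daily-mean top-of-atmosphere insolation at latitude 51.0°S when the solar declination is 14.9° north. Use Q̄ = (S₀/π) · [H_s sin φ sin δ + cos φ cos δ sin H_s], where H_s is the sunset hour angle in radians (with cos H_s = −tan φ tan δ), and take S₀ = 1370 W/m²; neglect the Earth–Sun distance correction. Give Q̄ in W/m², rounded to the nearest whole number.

The sunset hour angle satisfies cos H_s = −tan φ tan δ = 0.3286, giving H_s = 70.82°. In radians, H_s = 1.2360.
H_s sin φ sin δ = 1.2360 × -0.7771 × 0.2571 = -0.2469.
cos φ cos δ sin H_s = 0.6293 × 0.9664 × 0.9445 = 0.5744.
Q̄ = (1370/π) × (-0.2469 + 0.5744) = 436.08 × 0.3275 = 142.82 W/m².

143 W/m²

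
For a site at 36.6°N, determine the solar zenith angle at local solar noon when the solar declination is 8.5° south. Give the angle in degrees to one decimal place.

45.1°

At local solar noon the hour angle is zero, so the zenith angle is |φ − δ| = |36.6° − (-8.5°)| = 45.1°.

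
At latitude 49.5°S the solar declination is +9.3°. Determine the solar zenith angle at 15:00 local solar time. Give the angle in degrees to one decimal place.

Hour angle H = 15° × (15 − 12) = 45.00°.
cos θ_z = sin(-49.5°) sin(9.3°) + cos(-49.5°) cos(9.3°) cos(45.00°) = -0.1229 + 0.4532 = 0.3303.
θ_z = arccos(0.3303) = 70.71°.

70.7°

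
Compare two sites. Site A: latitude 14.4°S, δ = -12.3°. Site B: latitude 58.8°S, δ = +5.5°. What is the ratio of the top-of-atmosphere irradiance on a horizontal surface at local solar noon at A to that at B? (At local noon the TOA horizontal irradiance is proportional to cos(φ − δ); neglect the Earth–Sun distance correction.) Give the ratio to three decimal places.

2.304

A: cos θ_z = cos(-14.4° − (-12.3°)) = 0.9993.
B: cos θ_z = cos(-58.8° − (5.5°)) = 0.4337.
Ratio A/B = 0.9993 / 0.4337 = 2.3041.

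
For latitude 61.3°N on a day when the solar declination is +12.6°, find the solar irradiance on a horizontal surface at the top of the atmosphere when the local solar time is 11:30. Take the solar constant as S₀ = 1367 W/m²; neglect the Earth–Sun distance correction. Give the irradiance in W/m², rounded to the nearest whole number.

897 W/m²

Hour angle H = 15° × (11.5 − 12) = -7.50°.
cos θ_z = sin φ sin δ + cos φ cos δ cos H = (0.8771)(0.2181) + (0.4802)(0.9759)(0.9914) = 0.6559.
Top-of-atmosphere irradiance = S₀ cos θ_z = 1367 × 0.6559 = 896.62 W/m².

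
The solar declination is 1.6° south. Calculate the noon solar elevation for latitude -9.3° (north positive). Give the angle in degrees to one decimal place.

82.3°

At local solar noon the hour angle is zero, so the elevation is 90° − |φ − δ| = 90° − |-9.3° − (-1.6°)| = 90° − 7.7° = 82.3°.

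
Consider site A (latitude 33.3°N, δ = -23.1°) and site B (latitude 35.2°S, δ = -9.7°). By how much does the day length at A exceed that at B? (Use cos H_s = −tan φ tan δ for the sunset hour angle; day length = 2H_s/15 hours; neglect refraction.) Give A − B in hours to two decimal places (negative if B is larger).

-3.09 h

A: H_s = arccos(−tan 33.3° · tan -23.1°) = 73.73°, so 2H_s/15 = 9.8307 h.
B: H_s = arccos(−tan -35.2° · tan -9.7°) = 96.93°, so 2H_s/15 = 12.9240 h.
A − B = 9.8307 − 12.9240 = -3.0933 h.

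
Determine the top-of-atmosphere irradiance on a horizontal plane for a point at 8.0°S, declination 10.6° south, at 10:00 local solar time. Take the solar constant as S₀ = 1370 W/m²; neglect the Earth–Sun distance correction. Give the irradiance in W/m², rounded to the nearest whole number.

Hour angle H = 15° × (10 − 12) = -30.00°.
cos θ_z = sin(-8.0°) sin(-10.6°) + cos(-8.0°) cos(-10.6°) cos(-30.00°) = 0.0256 + 0.8430 = 0.8686.
Top-of-atmosphere irradiance = S₀ cos θ_z = 1370 × 0.8686 = 1189.98 W/m².

1190 W/m²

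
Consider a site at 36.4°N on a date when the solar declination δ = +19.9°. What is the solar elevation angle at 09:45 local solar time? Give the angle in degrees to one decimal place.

56.2°

Hour angle H = 15° × (9.75 − 12) = -33.75°.
cos θ_z = sin(36.4°) sin(19.9°) + cos(36.4°) cos(19.9°) cos(-33.75°) = 0.2020 + 0.6293 = 0.8313.
θ_z = arccos(0.8313) = 33.77°, so the elevation is 90° − 33.77° = 56.23°.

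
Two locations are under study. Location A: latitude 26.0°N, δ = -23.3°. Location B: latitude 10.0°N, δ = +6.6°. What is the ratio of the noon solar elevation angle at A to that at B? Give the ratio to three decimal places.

A: 90° − |26.0 − (-23.3)| = 40.70°.
B: 90° − |10.0 − (6.6)| = 86.60°.
Ratio A/B = 40.7000 / 86.6000 = 0.4700.

0.470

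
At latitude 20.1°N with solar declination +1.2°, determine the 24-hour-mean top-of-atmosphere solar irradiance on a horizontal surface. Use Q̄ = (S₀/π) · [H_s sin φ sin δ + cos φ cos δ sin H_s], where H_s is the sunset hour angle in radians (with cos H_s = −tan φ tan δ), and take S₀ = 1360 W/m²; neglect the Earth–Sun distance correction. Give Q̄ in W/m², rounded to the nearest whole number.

−tan φ tan δ = −(0.3659)(0.0209) = -0.0076; H_s = arccos(-0.0076) = 90.44°. In radians, H_s = 1.5785.
H_s sin φ sin δ = 1.5785 × 0.3437 × 0.0209 = 0.0113.
cos φ cos δ sin H_s = 0.9391 × 0.9998 × 1.0000 = 0.9389.
Q̄ = (1360/π) × (0.0113 + 0.9389) = 432.90 × 0.9502 = 411.34 W/m².

411 W/m²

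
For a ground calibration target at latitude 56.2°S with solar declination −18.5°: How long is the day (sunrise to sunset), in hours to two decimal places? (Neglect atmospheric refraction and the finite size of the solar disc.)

cos H_s = −tan(-56.2°) · tan(-18.5°) = -0.4998, so H_s = arccos(-0.4998) = 119.99°.
Day length = 2 H_s / 15° h⁻¹ = 239.98° / 15 = 15.999 h.

16.00 hours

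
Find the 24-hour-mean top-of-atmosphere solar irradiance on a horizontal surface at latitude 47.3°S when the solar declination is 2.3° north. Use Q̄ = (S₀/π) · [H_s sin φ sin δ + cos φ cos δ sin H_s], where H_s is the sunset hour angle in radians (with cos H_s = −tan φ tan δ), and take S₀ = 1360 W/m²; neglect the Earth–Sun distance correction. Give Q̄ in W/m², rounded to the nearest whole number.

cos H_s = −tan(-47.3°) · tan(2.3°) = 0.0435, so H_s = arccos(0.0435) = 87.51°. In radians, H_s = 1.5273.
H_s sin φ sin δ = 1.5273 × -0.7349 × 0.0401 = -0.0450.
cos φ cos δ sin H_s = 0.6782 × 0.9992 × 0.9991 = 0.6770.
Q̄ = (1360/π) × (-0.0450 + 0.6770) = 432.90 × 0.6320 = 273.59 W/m².

274 W/m²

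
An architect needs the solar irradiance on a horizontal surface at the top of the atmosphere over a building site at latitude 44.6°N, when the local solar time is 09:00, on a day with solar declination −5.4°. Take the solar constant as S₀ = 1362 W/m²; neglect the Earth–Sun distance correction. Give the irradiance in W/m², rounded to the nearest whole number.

593 W/m²

Hour angle H = 15° × (9 − 12) = -45.00°.
cos θ_z = sin φ sin δ + cos φ cos δ cos H = (0.7022)(-0.0941) + (0.7120)(0.9956)(0.7071) = 0.4352.
Top-of-atmosphere irradiance = S₀ cos θ_z = 1362 × 0.4352 = 592.74 W/m².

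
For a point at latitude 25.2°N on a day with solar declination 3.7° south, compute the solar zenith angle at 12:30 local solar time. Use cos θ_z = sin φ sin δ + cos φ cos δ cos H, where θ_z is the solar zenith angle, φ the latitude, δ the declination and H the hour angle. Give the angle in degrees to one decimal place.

Hour angle H = 15° × (12.5 − 12) = 7.50°.
cos θ_z = sin φ sin δ + cos φ cos δ cos H = (0.4258)(-0.0645) + (0.9048)(0.9979)(0.9914) = 0.8677.
θ_z = arccos(0.8677) = 29.81°.

29.8°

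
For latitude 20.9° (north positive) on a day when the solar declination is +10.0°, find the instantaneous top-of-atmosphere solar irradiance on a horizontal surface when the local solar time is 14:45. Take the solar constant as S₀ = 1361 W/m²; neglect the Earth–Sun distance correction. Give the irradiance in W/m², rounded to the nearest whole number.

Hour angle H = 15° × (14.75 − 12) = 41.25°.
cos θ_z = sin φ sin δ + cos φ cos δ cos H = (0.3567)(0.1736) + (0.9342)(0.9848)(0.7518) = 0.7536.
Top-of-atmosphere irradiance = S₀ cos θ_z = 1361 × 0.7536 = 1025.65 W/m².

1026 W/m²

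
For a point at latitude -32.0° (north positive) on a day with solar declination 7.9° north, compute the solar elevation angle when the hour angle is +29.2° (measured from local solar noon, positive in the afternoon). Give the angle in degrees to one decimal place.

With φ = -32.0°, δ = 7.9°, H = 29.20°: sin φ sin δ = -0.0728, cos φ cos δ cos H = 0.7333, so cos θ_z = 0.6605.
θ_z = arccos(0.6605) = 48.66°, so the elevation is 90° − 48.66° = 41.34°.

41.3°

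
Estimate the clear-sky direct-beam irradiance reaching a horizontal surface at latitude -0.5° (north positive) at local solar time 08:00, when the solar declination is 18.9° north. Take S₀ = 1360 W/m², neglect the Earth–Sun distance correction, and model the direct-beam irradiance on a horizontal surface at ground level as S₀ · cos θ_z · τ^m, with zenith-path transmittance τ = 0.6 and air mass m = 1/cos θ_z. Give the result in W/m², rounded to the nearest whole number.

Hour angle H = 15° × (8 − 12) = -60.00°.
cos θ_z = sin(-0.5°) sin(18.9°) + cos(-0.5°) cos(18.9°) cos(-60.00°) = -0.0028 + 0.4730 = 0.4702.
Air mass m = 1/cos θ_z = 1/0.4702 = 2.127; τ^m = 0.6^2.127 = 0.3374.
Surface direct beam = 1360 × 0.4702 × 0.3374 = 215.76 W/m².

216 W/m²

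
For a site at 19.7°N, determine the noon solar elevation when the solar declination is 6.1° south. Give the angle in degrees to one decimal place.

At local solar noon the hour angle is zero, so the elevation is 90° − |φ − δ| = 90° − |19.7° − (-6.1°)| = 90° − 25.8° = 64.2°.

64.2°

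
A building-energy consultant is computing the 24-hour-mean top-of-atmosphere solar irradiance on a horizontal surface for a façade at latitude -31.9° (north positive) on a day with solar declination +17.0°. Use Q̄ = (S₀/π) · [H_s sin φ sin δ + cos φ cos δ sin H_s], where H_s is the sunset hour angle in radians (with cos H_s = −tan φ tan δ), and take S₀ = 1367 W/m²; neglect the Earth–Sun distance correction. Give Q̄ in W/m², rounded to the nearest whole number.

cos H_s = −tan(-31.9°) · tan(17.0°) = 0.1903, so H_s = arccos(0.1903) = 79.03°. In radians, H_s = 1.3793.
H_s sin φ sin δ = 1.3793 × -0.5284 × 0.2924 = -0.2131.
cos φ cos δ sin H_s = 0.8490 × 0.9563 × 0.9817 = 0.7970.
Q̄ = (1367/π) × (-0.2131 + 0.7970) = 435.13 × 0.5839 = 254.07 W/m².

254 W/m²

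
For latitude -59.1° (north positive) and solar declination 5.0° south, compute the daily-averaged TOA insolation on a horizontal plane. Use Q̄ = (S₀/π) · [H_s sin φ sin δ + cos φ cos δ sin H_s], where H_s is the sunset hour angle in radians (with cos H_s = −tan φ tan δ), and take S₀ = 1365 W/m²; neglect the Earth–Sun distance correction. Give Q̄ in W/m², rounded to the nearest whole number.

276 W/m²

cos H_s = −tan(-59.1°) · tan(-5.0°) = -0.1462, so H_s = arccos(-0.1462) = 98.41°. In radians, H_s = 1.7176.
H_s sin φ sin δ = 1.7176 × -0.8581 × -0.0872 = 0.1285.
cos φ cos δ sin H_s = 0.5135 × 0.9962 × 0.9892 = 0.5060.
Q̄ = (1365/π) × (0.1285 + 0.5060) = 434.49 × 0.6345 = 275.68 W/m².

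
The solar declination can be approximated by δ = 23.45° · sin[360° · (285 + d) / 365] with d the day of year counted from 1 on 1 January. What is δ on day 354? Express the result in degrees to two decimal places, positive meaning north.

-23.45°

360 × (285 + 354) / 365 = 630.247°; sin(630.247°) = -1.0000.
δ = 23.45 × -1.0000 = -23.450° ≈ -23.45°.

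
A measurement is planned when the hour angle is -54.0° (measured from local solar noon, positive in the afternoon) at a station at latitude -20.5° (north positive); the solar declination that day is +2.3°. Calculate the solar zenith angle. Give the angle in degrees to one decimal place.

With φ = -20.5°, δ = 2.3°, H = -54.00°: sin φ sin δ = -0.0141, cos φ cos δ cos H = 0.5501, so cos θ_z = 0.5360.
θ_z = arccos(0.5360) = 57.59°.

57.6°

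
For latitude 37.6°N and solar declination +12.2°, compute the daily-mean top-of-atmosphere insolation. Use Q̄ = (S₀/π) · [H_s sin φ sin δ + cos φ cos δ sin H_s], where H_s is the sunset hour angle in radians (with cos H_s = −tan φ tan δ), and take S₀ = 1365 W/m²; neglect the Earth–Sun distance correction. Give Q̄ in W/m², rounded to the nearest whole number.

429 W/m²

The sunset hour angle satisfies cos H_s = −tan φ tan δ = -0.1665, giving H_s = 99.58°. In radians, H_s = 1.7380.
H_s sin φ sin δ = 1.7380 × 0.6101 × 0.2113 = 0.2241.
cos φ cos δ sin H_s = 0.7923 × 0.9774 × 0.9861 = 0.7636.
Q̄ = (1365/π) × (0.2241 + 0.7636) = 434.49 × 0.9877 = 429.15 W/m².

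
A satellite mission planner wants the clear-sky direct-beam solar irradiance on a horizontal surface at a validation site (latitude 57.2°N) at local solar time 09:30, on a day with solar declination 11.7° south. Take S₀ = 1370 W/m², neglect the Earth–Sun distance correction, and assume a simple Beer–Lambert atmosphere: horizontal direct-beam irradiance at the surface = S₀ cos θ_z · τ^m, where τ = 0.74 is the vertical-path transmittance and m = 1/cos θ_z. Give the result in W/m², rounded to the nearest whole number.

Hour angle H = 15° × (9.5 − 12) = -37.50°.
cos θ_z = sin φ sin δ + cos φ cos δ cos H = (0.8406)(-0.2028) + (0.5417)(0.9792)(0.7934) = 0.2504.
Air mass m = 1/cos θ_z = 1/0.2504 = 3.994; τ^m = 0.74^3.994 = 0.3004.
Surface direct beam = 1370 × 0.2504 × 0.3004 = 103.05 W/m².

103 W/m²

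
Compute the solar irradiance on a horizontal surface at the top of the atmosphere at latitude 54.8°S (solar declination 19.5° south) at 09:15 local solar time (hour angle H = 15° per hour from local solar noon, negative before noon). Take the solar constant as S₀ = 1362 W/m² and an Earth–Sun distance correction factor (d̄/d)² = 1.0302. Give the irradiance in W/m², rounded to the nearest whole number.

Hour angle H = 15° × (9.25 − 12) = -41.25°.
cos θ_z = sin φ sin δ + cos φ cos δ cos H = (-0.8171)(-0.3338) + (0.5764)(0.9426)(0.7518) = 0.6812.
Top-of-atmosphere irradiance = S₀ (d̄/d)² cos θ_z = 1362 × 1.0302 × 0.6812 = 955.81 W/m².

956 W/m²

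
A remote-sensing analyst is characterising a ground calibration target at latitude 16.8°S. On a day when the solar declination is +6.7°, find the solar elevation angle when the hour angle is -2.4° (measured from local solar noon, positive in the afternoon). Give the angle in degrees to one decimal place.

66.4°

With φ = -16.8°, δ = 6.7°, H = -2.40°: sin φ sin δ = -0.0337, cos φ cos δ cos H = 0.9499, so cos θ_z = 0.9162.
θ_z = arccos(0.9162) = 23.62°, so the elevation is 90° − 23.62° = 66.38°.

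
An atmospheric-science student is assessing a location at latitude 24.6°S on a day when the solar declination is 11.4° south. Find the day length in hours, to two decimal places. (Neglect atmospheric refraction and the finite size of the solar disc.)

cos H_s = −tan(-24.6°) · tan(-11.4°) = -0.0923, so H_s = arccos(-0.0923) = 95.30°.
Day length = 2 H_s / 15° h⁻¹ = 190.60° / 15 = 12.707 h.

12.71 hours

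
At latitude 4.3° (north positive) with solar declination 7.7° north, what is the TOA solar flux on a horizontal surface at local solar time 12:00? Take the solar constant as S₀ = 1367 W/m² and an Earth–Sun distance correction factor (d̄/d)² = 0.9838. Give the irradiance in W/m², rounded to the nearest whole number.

Hour angle H = 15° × (12 − 12) = 0.00°.
cos θ_z = sin(4.3°) sin(7.7°) + cos(4.3°) cos(7.7°) cos(0.00°) = 0.0100 + 0.9882 = 0.9982.
Top-of-atmosphere irradiance = S₀ (d̄/d)² cos θ_z = 1367 × 0.9838 × 0.9982 = 1342.43 W/m².

1342 W/m²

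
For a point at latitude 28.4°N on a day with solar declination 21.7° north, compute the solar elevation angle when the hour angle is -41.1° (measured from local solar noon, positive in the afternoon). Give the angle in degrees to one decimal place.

cos θ_z = sin φ sin δ + cos φ cos δ cos H = (0.4756)(0.3697) + (0.8796)(0.9291)(0.7536) = 0.7917.
θ_z = arccos(0.7917) = 37.66°, so the elevation is 90° − 37.66° = 52.34°.

52.3°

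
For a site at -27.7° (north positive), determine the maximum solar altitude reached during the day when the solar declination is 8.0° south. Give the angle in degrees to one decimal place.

At local solar noon the hour angle is zero, so the elevation is 90° − |φ − δ| = 90° − |-27.7° − (-8.0°)| = 90° − 19.7° = 70.3°.

70.3°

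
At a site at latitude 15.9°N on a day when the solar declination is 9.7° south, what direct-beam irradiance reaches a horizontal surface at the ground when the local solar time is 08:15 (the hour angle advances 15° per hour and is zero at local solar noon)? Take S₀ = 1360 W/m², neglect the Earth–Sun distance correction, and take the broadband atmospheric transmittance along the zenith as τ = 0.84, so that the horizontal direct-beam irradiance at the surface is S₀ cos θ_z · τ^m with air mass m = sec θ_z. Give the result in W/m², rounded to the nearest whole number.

455 W/m²

Hour angle H = 15° × (8.25 − 12) = -56.25°.
cos θ_z = sin φ sin δ + cos φ cos δ cos H = (0.2740)(-0.1685) + (0.9617)(0.9857)(0.5556) = 0.4805.
Air mass m = 1/cos θ_z = 1/0.4805 = 2.081; τ^m = 0.84^2.081 = 0.6957.
Surface direct beam = 1360 × 0.4805 × 0.6957 = 454.63 W/m².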